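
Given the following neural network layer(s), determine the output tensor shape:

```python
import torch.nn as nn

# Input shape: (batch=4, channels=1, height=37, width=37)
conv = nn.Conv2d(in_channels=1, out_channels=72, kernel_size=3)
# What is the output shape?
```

Input: (4, 1, 37, 37) -> Output: (4, 72, 35, 35)

Answer: (4, 72, 35, 35)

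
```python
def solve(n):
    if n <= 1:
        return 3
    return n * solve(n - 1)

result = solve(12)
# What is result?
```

solve(12) = 12 * 11 * 10 * 9 * 8 * 7 * 6 * 5 * 4 * 3 * 2 * 3 = 1437004800

Answer: 1437004800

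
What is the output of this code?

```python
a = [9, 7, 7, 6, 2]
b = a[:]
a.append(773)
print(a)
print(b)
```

Key concept: slice [:] creates copy.
Step by step:
`a = [9, 7, 7, 6, 2]` → a = [9, 7, 7, 6, 2]
`b = a[:]` → b = [9, 7, 7, 6, 2]
`a.append(773)` → a = [9, 7, 7, 6, 2, 773]
`print(a)` → prints [9, 7, 7, 6, 2, 773]
`print(b)` → prints [9, 7, 7, 6, 2]

Answer:
[9, 7, 7, 6, 2, 773]
[9, 7, 7, 6, 2]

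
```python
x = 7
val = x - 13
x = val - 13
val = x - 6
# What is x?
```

Trace:
`x = 7` → x = 7
`val = x - 13` → val = -6
`x = val - 13` → x = -19
`val = x - 6` → val = -25
So x = -19

Answer: -19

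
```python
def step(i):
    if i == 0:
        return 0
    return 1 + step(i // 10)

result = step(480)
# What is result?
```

Count of digits of 480: 3

Answer: 3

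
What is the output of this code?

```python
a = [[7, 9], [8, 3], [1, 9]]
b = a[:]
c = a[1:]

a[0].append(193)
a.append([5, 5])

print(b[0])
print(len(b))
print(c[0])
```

Key concept: slice with nested mutation.
Step by step:
`a = [[7, 9], [8, 3], [1, 9]]` → a = [[7, 9], [8, 3], [1, 9]]
`b = a[:]` → b = [[7, 9], [8, 3], [1, 9]]
`c = a[1:]` → c = [[8, 3], [1, 9]]
`a[0].append(193)` → a = [[7, 9, 193], [8, 3], [1, 9]]; b = [[7, 9, 193], [8, 3], [1, 9]]
`a.append([5, 5])` → a = [[7, 9, 193], [8, 3], [1, 9], [5, 5]]
`print(b[0])` → prints [7, 9, 193]
`print(len(b))` → prints 3
`print(c[0])` → prints [8, 3]

Answer:
[7, 9, 193]
3
[8, 3]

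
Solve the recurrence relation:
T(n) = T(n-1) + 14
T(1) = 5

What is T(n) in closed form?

Unrolling: T(n) = T(1) + 14·(n-1) = 5 + 14(n-1) = 14n - 9.

Answer: T(n) = 14n - 9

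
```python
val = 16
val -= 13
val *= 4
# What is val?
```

Trace:
`val = 16` → val = 16
`val -= 13` → val = 3
`val *= 4` → val = 12
So val = 12

Answer: 12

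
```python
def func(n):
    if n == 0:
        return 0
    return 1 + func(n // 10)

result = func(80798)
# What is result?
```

Count of digits of 80798: 5

Answer: 5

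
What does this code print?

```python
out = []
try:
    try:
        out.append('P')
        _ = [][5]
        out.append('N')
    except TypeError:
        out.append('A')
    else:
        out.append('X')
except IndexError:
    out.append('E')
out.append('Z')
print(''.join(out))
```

Execution trace: 'P' (try body) → 'E' (outer except IndexError) → 'Z' (after the try/except). Output: PEZ

Answer: PEZ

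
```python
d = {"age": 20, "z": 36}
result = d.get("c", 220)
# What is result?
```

Trace:
`d = {"age": 20, "z": 36}` → d = {'age': 20, 'z': 36}
`result = d.get("c", 220)` → result = 220
So result = 220

Answer: 220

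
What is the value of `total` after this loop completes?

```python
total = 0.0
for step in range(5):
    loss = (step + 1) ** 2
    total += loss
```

Sum of squared losses 1² + 2² + ... + 5²
`total` takes the values: 0.0 → 1.0 → 5.0 → 14.0 → 30.0 → 55.0

Answer: 55.0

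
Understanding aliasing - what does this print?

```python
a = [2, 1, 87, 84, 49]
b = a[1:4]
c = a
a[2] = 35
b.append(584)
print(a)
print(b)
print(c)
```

Key concept: slice vs alias.
Step by step:
`a = [2, 1, 87, 84, 49]` → a = [2, 1, 87, 84, 49]
`b = a[1:4]` → b = [1, 87, 84]
`c = a` → c = [2, 1, 87, 84, 49] (same object as a)
`a[2] = 35` → a = [2, 1, 35, 84, 49] (same object as c); c = [2, 1, 35, 84, 49] (same object as a)
`b.append(584)` → b = [1, 87, 84, 584]
`print(a)` → prints [2, 1, 35, 84, 49]
`print(b)` → prints [1, 87, 84, 584]
`print(c)` → prints [2, 1, 35, 84, 49]

Answer:
[2, 1, 35, 84, 49]
[1, 87, 84, 584]
[2, 1, 35, 84, 49]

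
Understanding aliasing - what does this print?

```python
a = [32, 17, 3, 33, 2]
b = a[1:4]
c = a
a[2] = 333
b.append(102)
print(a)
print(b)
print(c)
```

Key concept: slice vs alias.
Step by step:
`a = [32, 17, 3, 33, 2]` → a = [32, 17, 3, 33, 2]
`b = a[1:4]` → b = [17, 3, 33]
`c = a` → c = [32, 17, 3, 33, 2] (same object as a)
`a[2] = 333` → a = [32, 17, 333, 33, 2] (same object as c); c = [32, 17, 333, 33, 2] (same object as a)
`b.append(102)` → b = [17, 3, 33, 102]
`print(a)` → prints [32, 17, 333, 33, 2]
`print(b)` → prints [17, 3, 33, 102]
`print(c)` → prints [32, 17, 333, 33, 2]

Answer:
[32, 17, 333, 33, 2]
[17, 3, 33, 102]
[32, 17, 333, 33, 2]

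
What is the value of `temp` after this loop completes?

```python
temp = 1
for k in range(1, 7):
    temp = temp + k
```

Start at 1, add 1 through 6
`temp` takes the values: 1 → 2 → 4 → 7 → 11 → 16 → 22

Answer: 22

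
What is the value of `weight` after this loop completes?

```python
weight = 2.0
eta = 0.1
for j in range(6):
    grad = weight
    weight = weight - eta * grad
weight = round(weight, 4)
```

Gradient descent: w = 2.0 * (1 - 0.1)^6
`weight` takes the values: 2.0 → 1.8 → 1.62 → 1.458 → 1.3122 → 1.18098 → 1.062882 → 1.0629

Answer: 1.0629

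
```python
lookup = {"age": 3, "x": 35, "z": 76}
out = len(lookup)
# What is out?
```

Trace:
`lookup = {"age": 3, "x": 35, "z": 76}` → lookup = {'age': 3, 'x': 35, 'z': 76}
`out = len(lookup)` → out = 3
So out = 3

Answer: 3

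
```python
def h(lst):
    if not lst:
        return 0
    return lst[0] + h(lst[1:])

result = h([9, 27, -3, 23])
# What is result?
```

9 + 27 + (-3) + 23 + 0 = 56

Answer: 56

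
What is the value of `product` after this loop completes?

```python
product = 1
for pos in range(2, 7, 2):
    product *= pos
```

Product of even numbers 2 to 6
`product` takes the values: 1 → 2 → 8 → 48

Answer: 48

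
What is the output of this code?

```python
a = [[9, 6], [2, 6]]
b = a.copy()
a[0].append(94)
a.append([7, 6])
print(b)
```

Key concept: shallow copy with nested lists.
Step by step:
`a = [[9, 6], [2, 6]]` → a = [[9, 6], [2, 6]]
`b = a.copy()` → b = [[9, 6], [2, 6]]
`a[0].append(94)` → a = [[9, 6, 94], [2, 6]]; b = [[9, 6, 94], [2, 6]]
`a.append([7, 6])` → a = [[9, 6, 94], [2, 6], [7, 6]]
`print(b)` → prints [[9, 6, 94], [2, 6]]

Answer: [[9, 6, 94], [2, 6]]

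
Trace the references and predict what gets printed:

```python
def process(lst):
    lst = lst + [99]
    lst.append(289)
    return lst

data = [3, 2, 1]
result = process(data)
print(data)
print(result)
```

Key concept: rebinding parameter vs mutation.
Step by step:
`data = [3, 2, 1]` → data = [3, 2, 1]
`result = process(data)` → result = [3, 2, 1, 99, 289]
`print(data)` → prints [3, 2, 1]
`print(result)` → prints [3, 2, 1, 99, 289]

Answer:
[3, 2, 1]
[3, 2, 1, 99, 289]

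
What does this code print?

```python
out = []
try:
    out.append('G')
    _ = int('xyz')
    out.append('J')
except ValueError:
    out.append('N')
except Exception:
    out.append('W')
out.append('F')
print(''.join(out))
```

Execution trace: 'G' (try body) → 'N' (except ValueError) → 'F' (after the try/except). Output: GNF

Answer: GNF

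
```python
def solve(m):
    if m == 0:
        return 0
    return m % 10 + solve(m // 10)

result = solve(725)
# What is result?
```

Sum of digits of 725: 5 + 2 + 7 = 14

Answer: 14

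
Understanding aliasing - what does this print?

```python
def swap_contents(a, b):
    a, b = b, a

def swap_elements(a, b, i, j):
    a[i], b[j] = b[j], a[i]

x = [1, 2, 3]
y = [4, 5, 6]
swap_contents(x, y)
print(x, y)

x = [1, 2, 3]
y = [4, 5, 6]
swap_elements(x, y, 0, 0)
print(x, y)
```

Key concept: parameter rebinding vs mutation.
Step by step:
`x = [1, 2, 3]` → x = [1, 2, 3]
`y = [4, 5, 6]` → y = [4, 5, 6]
`swap_contents(x, y)` → no visible change to tracked variables
`print(x, y)` → prints [1, 2, 3] [4, 5, 6]
`x = [1, 2, 3]` → x = [1, 2, 3]
`y = [4, 5, 6]` → y = [4, 5, 6]
`swap_elements(x, y, 0, 0)` → x = [4, 2, 3]; y = [1, 5, 6]
`print(x, y)` → prints [4, 2, 3] [1, 5, 6]

Answer:
[1, 2, 3] [4, 5, 6]
[4, 2, 3] [1, 5, 6]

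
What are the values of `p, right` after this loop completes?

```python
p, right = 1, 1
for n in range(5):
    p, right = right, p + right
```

Fibonacci: after 5 iterations
`p, right` takes the values: (1, 1) → (1, 2) → (2, 3) → (3, 5) → (5, 8) → (8, 13)

Answer: 8, 13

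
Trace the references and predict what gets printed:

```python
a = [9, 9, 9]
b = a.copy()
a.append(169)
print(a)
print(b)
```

Key concept: list.copy() creates independent copy.
Step by step:
`a = [9, 9, 9]` → a = [9, 9, 9]
`b = a.copy()` → b = [9, 9, 9]
`a.append(169)` → a = [9, 9, 9, 169]
`print(a)` → prints [9, 9, 9, 169]
`print(b)` → prints [9, 9, 9]

Answer:
[9, 9, 9, 169]
[9, 9, 9]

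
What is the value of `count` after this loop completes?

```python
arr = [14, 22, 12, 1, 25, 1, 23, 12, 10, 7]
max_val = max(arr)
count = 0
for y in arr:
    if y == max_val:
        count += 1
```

Count of max value 25 in [14, 22, 12, 1, 25, 1, 23, 12, 10, 7]
`count` takes the values: 0 → 1

Answer: 1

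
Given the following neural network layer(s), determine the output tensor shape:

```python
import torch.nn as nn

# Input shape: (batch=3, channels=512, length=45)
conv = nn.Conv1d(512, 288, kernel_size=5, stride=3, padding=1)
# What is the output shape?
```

Input: (3, 512, 45) -> Output: (3, 288, 15)

Answer: (3, 288, 15)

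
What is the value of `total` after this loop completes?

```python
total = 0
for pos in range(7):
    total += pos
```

Sum of 0 to 6 = 21
`total` takes the values: 0 → 1 → 3 → 6 → 10 → 15 → 21

Answer: 21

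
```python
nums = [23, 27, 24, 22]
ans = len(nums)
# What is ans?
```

Trace:
`nums = [23, 27, 24, 22]` → nums = [23, 27, 24, 22]
`ans = len(nums)` → ans = 4
So ans = 4

Answer: 4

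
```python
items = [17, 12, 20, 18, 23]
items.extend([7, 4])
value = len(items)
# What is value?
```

Trace:
`items = [17, 12, 20, 18, 23]` → items = [17, 12, 20, 18, 23]
`items.extend([7, 4])` → items = [17, 12, 20, 18, 23, 7, 4]
`value = len(items)` → value = 7
So value = 7

Answer: 7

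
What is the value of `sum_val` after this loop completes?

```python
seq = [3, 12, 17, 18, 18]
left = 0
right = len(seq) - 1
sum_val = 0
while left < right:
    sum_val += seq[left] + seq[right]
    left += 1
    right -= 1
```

Sum of pairs from ends
`sum_val` takes the values: 0 → 21 → 51

Answer: 51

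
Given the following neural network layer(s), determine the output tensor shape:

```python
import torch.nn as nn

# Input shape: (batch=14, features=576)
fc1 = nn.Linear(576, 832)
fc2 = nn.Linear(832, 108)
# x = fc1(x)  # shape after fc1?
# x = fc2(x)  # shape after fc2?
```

Input: (14, 576) -> after fc1: (14, 832) -> Output: (14, 108)

Answer: (14, 108)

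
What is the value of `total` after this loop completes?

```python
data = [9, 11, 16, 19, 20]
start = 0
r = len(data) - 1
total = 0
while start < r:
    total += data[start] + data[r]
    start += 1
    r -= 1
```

Sum of pairs from ends
`total` takes the values: 0 → 29 → 59

Answer: 59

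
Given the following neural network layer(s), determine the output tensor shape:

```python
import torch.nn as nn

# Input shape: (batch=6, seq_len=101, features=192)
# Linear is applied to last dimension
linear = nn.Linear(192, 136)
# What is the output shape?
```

Input: (6, 101, 192) -> Output: (6, 101, 136)

Answer: (6, 101, 136)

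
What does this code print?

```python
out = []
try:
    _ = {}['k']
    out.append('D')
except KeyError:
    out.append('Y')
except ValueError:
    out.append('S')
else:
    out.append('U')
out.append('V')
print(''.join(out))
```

Execution trace: 'Y' (except KeyError) → 'V' (after the try/except). Output: YV

Answer: YV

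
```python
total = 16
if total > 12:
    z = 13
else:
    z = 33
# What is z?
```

Trace:
`total = 16` → total = 16
`if total > 12: ...` → total > 12 is True → z = 13
So z = 13

Answer: 13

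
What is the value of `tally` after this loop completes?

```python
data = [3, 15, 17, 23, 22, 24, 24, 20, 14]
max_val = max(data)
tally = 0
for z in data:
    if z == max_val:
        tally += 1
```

Count of max value 24 in [3, 15, 17, 23, 22, 24, 24, 20, 14]
`tally` takes the values: 0 → 1 → 2

Answer: 2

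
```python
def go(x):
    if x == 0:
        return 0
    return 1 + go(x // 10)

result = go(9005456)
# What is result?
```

Count of digits of 9005456: 7

Answer: 7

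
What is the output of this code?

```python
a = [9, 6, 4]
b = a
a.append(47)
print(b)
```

Key concept: basic list aliasing.
Step by step:
`a = [9, 6, 4]` → a = [9, 6, 4]
`b = a` → b = [9, 6, 4] (same object as a)
`a.append(47)` → a = [9, 6, 4, 47] (same object as b); b = [9, 6, 4, 47] (same object as a)
`print(b)` → prints [9, 6, 4, 47]

Answer: [9, 6, 4, 47]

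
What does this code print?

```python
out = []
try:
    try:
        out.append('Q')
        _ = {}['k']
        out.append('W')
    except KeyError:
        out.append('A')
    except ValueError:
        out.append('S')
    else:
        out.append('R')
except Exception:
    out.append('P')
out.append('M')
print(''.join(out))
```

Execution trace: 'Q' (inner try body) → 'A' (inner except KeyError) → 'M' (after the try/except). Output: QAM

Answer: QAM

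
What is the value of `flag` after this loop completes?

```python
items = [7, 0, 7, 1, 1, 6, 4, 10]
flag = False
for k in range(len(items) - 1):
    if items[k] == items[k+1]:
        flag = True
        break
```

Check consecutive duplicates in [7, 0, 7, 1, 1, 6, 4, 10]
`flag` takes the values: False → True

Answer: True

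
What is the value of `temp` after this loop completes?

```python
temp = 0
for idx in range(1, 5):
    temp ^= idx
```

XOR of 1 to 4
`temp` takes the values: 0 → 1 → 3 → 0 → 4

Answer: 4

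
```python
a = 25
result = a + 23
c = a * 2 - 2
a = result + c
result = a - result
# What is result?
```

Trace:
`a = 25` → a = 25
`result = a + 23` → result = 48
`c = a * 2 - 2` → c = 48
`a = result + c` → a = 96
`result = a - result` → result = 48
So result = 48

Answer: 48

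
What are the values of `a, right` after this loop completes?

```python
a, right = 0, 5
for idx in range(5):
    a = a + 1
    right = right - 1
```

a goes 0→5, right goes 5→0
`a, right` takes the values: (0, 5) → (1, 5) → (1, 4) → (2, 4) → (2, 3) → (3, 3) → (3, 2) → (4, 2) → (4, 1) → (5, 1) → (5, 0)

Answer: 5, 0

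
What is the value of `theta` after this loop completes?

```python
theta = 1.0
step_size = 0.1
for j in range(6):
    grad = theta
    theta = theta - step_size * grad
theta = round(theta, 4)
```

Gradient descent: w = 1.0 * (1 - 0.1)^6
`theta` takes the values: 1.0 → 0.9 → 0.81 → 0.729 → 0.6561 → 0.59049 → 0.531441 → 0.5314

Answer: 0.5314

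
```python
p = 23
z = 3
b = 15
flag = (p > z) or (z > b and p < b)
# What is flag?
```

Trace:
`p = 23` → p = 23
`z = 3` → z = 3
`b = 15` → b = 15
`flag = (p > z) or (z > b and p < b)` → flag = True
So flag = True

Answer: True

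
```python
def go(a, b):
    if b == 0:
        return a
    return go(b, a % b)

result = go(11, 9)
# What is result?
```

go(11, 9) -> go(9, 2) -> go(2, 1) -> go(1, 0) -> 1

Answer: 1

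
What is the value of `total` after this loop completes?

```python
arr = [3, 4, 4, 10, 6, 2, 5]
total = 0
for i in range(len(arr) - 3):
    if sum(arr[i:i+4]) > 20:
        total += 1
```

Count windows with sum > 20
`total` takes the values: 0 → 1 → 2 → 3 → 4

Answer: 4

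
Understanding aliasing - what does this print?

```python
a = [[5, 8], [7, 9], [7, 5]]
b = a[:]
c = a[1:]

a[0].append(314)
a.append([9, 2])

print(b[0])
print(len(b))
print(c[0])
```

Key concept: slice with nested mutation.
Step by step:
`a = [[5, 8], [7, 9], [7, 5]]` → a = [[5, 8], [7, 9], [7, 5]]
`b = a[:]` → b = [[5, 8], [7, 9], [7, 5]]
`c = a[1:]` → c = [[7, 9], [7, 5]]
`a[0].append(314)` → a = [[5, 8, 314], [7, 9], [7, 5]]; b = [[5, 8, 314], [7, 9], [7, 5]]
`a.append([9, 2])` → a = [[5, 8, 314], [7, 9], [7, 5], [9, 2]]
`print(b[0])` → prints [5, 8, 314]
`print(len(b))` → prints 3
`print(c[0])` → prints [7, 9]

Answer:
[5, 8, 314]
3
[7, 9]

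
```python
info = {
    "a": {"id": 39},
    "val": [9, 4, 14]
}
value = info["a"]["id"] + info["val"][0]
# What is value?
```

Trace:
`info = { ...` → info = {'a': {'id': 39}, 'val': [9, 4, 14]}
`value = info["a"]["id"] + info["val"][0]` → value = 48
So value = 48

Answer: 48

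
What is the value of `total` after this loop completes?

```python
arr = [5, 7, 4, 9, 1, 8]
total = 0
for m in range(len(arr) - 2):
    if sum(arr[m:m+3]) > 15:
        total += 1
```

Count windows with sum > 15
`total` takes the values: 0 → 1 → 2 → 3

Answer: 3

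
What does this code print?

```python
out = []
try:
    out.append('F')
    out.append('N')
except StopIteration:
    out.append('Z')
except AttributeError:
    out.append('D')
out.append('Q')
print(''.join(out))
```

Execution trace: 'F' (try body) → 'N' (try body, no exception) → 'Q' (after the try/except). Output: FNQ

Answer: FNQ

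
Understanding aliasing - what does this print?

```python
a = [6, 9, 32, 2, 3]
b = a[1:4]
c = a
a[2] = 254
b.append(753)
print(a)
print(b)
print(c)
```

Key concept: slice vs alias.
Step by step:
`a = [6, 9, 32, 2, 3]` → a = [6, 9, 32, 2, 3]
`b = a[1:4]` → b = [9, 32, 2]
`c = a` → c = [6, 9, 32, 2, 3] (same object as a)
`a[2] = 254` → a = [6, 9, 254, 2, 3] (same object as c); c = [6, 9, 254, 2, 3] (same object as a)
`b.append(753)` → b = [9, 32, 2, 753]
`print(a)` → prints [6, 9, 254, 2, 3]
`print(b)` → prints [9, 32, 2, 753]
`print(c)` → prints [6, 9, 254, 2, 3]

Answer:
[6, 9, 254, 2, 3]
[9, 32, 2, 753]
[6, 9, 254, 2, 3]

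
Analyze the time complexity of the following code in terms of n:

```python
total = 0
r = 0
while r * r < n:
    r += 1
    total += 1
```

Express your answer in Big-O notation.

Each loop level contributes: √n. Multiplying the contributions gives O(√n).

Answer: O(√n)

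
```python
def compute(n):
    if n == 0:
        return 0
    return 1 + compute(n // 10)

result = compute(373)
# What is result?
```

Count of digits of 373: 3

Answer: 3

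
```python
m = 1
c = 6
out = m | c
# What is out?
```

Trace:
`m = 1` → m = 1
`c = 6` → c = 6
`out = m | c` → out = 7
So out = 7

Answer: 7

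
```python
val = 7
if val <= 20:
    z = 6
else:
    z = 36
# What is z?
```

Trace:
`val = 7` → val = 7
`if val <= 20: ...` → val <= 20 is True → z = 6
So z = 6

Answer: 6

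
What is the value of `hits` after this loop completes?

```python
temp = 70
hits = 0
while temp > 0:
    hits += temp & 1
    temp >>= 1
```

Count set bits in 70 (binary: 0b1000110)
`hits` takes the values: 0 → 1 → 2 → 3

Answer: 3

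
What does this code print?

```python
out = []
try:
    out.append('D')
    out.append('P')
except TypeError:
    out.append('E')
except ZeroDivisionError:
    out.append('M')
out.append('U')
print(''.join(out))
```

Execution trace: 'D' (try body) → 'P' (try body, no exception) → 'U' (after the try/except). Output: DPU

Answer: DPU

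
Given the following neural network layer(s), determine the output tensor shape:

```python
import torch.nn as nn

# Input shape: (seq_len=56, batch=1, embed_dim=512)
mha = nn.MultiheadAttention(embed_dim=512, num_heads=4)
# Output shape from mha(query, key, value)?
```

Input: (56, 1, 512) -> Output: (56, 1, 512)

Answer: (56, 1, 512)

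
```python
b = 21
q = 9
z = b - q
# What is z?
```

Trace:
`b = 21` → b = 21
`q = 9` → q = 9
`z = b - q` → z = 12
So z = 12

Answer: 12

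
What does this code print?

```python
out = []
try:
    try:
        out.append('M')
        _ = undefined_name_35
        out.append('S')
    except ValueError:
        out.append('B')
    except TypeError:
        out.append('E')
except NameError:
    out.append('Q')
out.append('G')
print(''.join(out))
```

Execution trace: 'M' (try body) → 'Q' (outer except NameError) → 'G' (after the try/except). Output: MQG

Answer: MQG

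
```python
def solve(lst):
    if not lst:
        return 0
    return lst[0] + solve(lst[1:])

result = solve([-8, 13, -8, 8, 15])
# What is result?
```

(-8) + 13 + (-8) + 8 + 15 + 0 = 20

Answer: 20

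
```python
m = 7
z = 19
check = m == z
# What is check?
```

Trace:
`m = 7` → m = 7
`z = 19` → z = 19
`check = m == z` → check = False
So check = False

Answer: False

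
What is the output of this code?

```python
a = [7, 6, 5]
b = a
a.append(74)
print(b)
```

Key concept: basic list aliasing.
Step by step:
`a = [7, 6, 5]` → a = [7, 6, 5]
`b = a` → b = [7, 6, 5] (same object as a)
`a.append(74)` → a = [7, 6, 5, 74] (same object as b); b = [7, 6, 5, 74] (same object as a)
`print(b)` → prints [7, 6, 5, 74]

Answer: [7, 6, 5, 74]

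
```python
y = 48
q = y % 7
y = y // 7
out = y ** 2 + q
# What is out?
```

Trace:
`y = 48` → y = 48
`q = y % 7` → q = 6
`y = y // 7` → y = 6
`out = y ** 2 + q` → out = 42
So out = 42

Answer: 42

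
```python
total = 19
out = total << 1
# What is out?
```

Trace:
`total = 19` → total = 19
`out = total << 1` → out = 38
So out = 38

Answer: 38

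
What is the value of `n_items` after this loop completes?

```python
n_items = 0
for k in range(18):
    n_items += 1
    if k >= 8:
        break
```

Loop breaks when k reaches 8, n_items is 9
`n_items` takes the values: 0 → 1 → 2 → 3 → 4 → 5 → 6 → 7 → 8 → 9

Answer: 9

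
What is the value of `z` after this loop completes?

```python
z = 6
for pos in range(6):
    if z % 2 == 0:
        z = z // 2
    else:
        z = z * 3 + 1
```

Collatz-style transformation from 6
`z` takes the values: 6 → 3 → 10 → 5 → 16 → 8 → 4

Answer: 4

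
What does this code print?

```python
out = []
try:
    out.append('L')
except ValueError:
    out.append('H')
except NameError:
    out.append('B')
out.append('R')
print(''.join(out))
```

Execution trace: 'L' (try body, no exception) → 'R' (after the try/except). Output: LR

Answer: LR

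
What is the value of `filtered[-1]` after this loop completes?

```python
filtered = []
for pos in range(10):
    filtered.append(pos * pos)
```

Last element of squares 0 to 9
`filtered` takes the values: [] → [0] → [0, 1] → [0, 1, 4] → [0, 1, 4, 9] → [0, 1, 4, 9, 16] → [0, 1, 4, 9, 16, 25] → [0, 1, 4, 9, 16, 25, 36] → [0, 1, 4, 9, 16, 25, 36, 49] → [0, 1, 4, 9, 16, 25, 36, 49, 64] → [0, 1, 4, 9, 16, 25, 36, 49, 64, 81]
So `filtered[-1]` = 81

Answer: 81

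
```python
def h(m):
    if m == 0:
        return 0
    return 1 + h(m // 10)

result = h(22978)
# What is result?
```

Count of digits of 22978: 5

Answer: 5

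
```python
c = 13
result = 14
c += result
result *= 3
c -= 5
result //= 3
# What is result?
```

Trace:
`c = 13` → c = 13
`result = 14` → result = 14
`c += result` → c = 27
`result *= 3` → result = 42
`c -= 5` → c = 22
`result //= 3` → result = 14
So result = 14

Answer: 14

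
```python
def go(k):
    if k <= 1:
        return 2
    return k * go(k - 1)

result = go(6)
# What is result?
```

go(6) = 6 * 5 * 4 * 3 * 2 * 2 = 1440

Answer: 1440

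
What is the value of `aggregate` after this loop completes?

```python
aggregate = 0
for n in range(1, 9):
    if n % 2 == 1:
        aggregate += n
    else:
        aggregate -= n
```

Add odd, subtract even
`aggregate` takes the values: 0 → 1 → -1 → 2 → -2 → 3 → -3 → 4 → -4

Answer: -4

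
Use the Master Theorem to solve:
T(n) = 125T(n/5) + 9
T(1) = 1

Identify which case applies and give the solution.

a=125, b=5, f(n)=9. log_5(125) = 3. Since c=0 < 3, Case 1 applies: T(n) = Θ(n^log_b(a)) = O(n^3).

Answer: O(n^3) - Case 1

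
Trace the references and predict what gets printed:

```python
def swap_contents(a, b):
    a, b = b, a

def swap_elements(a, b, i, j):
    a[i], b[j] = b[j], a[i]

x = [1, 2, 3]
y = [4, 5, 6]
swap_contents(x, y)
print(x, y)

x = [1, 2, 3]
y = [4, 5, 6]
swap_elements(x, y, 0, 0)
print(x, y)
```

Key concept: parameter rebinding vs mutation.
Step by step:
`x = [1, 2, 3]` → x = [1, 2, 3]
`y = [4, 5, 6]` → y = [4, 5, 6]
`swap_contents(x, y)` → no visible change to tracked variables
`print(x, y)` → prints [1, 2, 3] [4, 5, 6]
`x = [1, 2, 3]` → x = [1, 2, 3]
`y = [4, 5, 6]` → y = [4, 5, 6]
`swap_elements(x, y, 0, 0)` → x = [4, 2, 3]; y = [1, 5, 6]
`print(x, y)` → prints [4, 2, 3] [1, 5, 6]

Answer:
[1, 2, 3] [4, 5, 6]
[4, 2, 3] [1, 5, 6]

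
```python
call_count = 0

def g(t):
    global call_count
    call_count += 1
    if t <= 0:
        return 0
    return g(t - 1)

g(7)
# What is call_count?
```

Linear recursion stepping by 1: 8 calls from t=7 down to ≤0.

Answer: 8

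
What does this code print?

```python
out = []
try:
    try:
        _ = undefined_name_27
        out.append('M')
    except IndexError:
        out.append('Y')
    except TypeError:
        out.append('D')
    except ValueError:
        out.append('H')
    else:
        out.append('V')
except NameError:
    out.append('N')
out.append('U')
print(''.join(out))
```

Execution trace: 'N' (outer except NameError) → 'U' (after the try/except). Output: NU

Answer: NU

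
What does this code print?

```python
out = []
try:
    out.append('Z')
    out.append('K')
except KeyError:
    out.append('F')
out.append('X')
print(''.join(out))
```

Execution trace: 'Z' (try body) → 'K' (try body, no exception) → 'X' (after the try/except). Output: ZKX

Answer: ZKX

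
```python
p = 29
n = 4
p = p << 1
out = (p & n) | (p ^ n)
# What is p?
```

Trace:
`p = 29` → p = 29
`n = 4` → n = 4
`p = p << 1` → p = 58
`out = (p & n) | (p ^ n)` → out = 62
So p = 58

Answer: 58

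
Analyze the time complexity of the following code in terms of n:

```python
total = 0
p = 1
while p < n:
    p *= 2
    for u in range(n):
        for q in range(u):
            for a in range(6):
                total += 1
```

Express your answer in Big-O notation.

Each loop level contributes: log n × n × n × 1. Multiplying the contributions gives O(n^2 log n).

Answer: O(n^2 log n)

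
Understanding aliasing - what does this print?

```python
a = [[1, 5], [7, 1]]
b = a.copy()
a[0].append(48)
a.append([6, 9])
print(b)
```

Key concept: shallow copy with nested lists.
Step by step:
`a = [[1, 5], [7, 1]]` → a = [[1, 5], [7, 1]]
`b = a.copy()` → b = [[1, 5], [7, 1]]
`a[0].append(48)` → a = [[1, 5, 48], [7, 1]]; b = [[1, 5, 48], [7, 1]]
`a.append([6, 9])` → a = [[1, 5, 48], [7, 1], [6, 9]]
`print(b)` → prints [[1, 5, 48], [7, 1]]

Answer: [[1, 5, 48], [7, 1]]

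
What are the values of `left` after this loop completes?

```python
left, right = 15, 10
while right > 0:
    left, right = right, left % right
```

GCD of 15 and 10
`left` takes the values: 15 → 10 → 5

Answer: 5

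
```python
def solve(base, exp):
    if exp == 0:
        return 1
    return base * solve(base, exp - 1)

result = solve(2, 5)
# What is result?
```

solve(2, 5) = 2 * 2 * 2 * 2 * 2 = 32

Answer: 32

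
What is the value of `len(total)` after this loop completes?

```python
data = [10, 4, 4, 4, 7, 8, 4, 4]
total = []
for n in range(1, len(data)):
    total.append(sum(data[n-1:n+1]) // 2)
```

Number of 2-element averages
`total` takes the values: [] → [7] → [7, 4] → [7, 4, 4] → [7, 4, 4, 5] → [7, 4, 4, 5, 7] → [7, 4, 4, 5, 7, 6] → [7, 4, 4, 5, 7, 6, 4]
So `len(total)` = 7

Answer: 7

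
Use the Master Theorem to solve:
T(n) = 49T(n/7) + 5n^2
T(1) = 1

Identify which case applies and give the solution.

a=49, b=7, f(n)=5n^2. log_7(49) = 2. Since c=2 = 2, Case 2 applies: T(n) = Θ(n^log_b(a) · log n) = O(n^2 log n).

Answer: O(n^2 log n) - Case 2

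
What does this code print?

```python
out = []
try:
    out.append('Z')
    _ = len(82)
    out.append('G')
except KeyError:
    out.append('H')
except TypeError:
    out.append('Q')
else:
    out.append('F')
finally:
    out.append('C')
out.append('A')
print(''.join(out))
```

Execution trace: 'Z' (try body) → 'Q' (except TypeError) → 'C' (finally) → 'A' (after the try/except). Output: ZQCA

Answer: ZQCA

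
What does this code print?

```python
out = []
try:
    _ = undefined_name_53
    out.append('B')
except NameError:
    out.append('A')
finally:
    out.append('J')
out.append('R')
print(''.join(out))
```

Execution trace: 'A' (except NameError) → 'J' (finally) → 'R' (after the try/except). Output: AJR

Answer: AJR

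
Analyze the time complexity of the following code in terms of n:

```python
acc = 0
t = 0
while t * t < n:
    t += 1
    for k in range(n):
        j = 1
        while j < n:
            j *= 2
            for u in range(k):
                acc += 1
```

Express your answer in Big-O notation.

Each loop level contributes: √n × n × log n × n. Multiplying the contributions gives O(n^2√n log n).

Answer: O(n^2√n log n)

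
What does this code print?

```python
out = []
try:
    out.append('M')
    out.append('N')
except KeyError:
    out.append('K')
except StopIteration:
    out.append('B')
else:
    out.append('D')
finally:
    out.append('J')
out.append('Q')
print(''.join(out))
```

Execution trace: 'M' (try body) → 'N' (try body, no exception) → 'D' (else) → 'J' (finally) → 'Q' (after the try/except). Output: MNDJQ

Answer: MNDJQ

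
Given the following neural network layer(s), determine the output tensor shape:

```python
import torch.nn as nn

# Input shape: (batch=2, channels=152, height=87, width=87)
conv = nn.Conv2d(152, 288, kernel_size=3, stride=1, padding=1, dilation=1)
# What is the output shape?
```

Input: (2, 152, 87, 87) -> Output: (2, 288, 87, 87)

Answer: (2, 288, 87, 87)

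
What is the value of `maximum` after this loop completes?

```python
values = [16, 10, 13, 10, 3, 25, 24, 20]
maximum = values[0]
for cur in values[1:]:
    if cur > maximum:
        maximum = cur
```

Maximum of [16, 10, 13, 10, 3, 25, 24, 20]
`maximum` takes the values: 16 → 25

Answer: 25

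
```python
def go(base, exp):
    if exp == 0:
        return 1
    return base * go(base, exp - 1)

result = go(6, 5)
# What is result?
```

go(6, 5) = 6 * 6 * 6 * 6 * 6 = 7776

Answer: 7776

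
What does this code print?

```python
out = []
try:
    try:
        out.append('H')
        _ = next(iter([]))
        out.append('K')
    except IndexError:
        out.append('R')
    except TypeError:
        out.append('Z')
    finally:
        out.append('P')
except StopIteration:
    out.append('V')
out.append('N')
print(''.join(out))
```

Execution trace: 'H' (inner try body) → 'P' (inner finally) → 'V' (outer except StopIteration) → 'N' (after the try/except). Output: HPVN

Answer: HPVN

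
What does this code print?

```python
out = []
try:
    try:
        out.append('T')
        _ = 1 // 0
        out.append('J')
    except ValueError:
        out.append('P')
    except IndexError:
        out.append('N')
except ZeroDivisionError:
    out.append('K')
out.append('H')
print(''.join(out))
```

Execution trace: 'T' (try body) → 'K' (outer except ZeroDivisionError) → 'H' (after the try/except). Output: TKH

Answer: TKH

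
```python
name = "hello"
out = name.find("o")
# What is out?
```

Trace:
`name = "hello"` → name = 'hello'
`out = name.find("o")` → out = 4
So out = 4

Answer: 4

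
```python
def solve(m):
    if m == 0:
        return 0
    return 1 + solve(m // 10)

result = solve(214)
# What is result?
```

Count of digits of 214: 3

Answer: 3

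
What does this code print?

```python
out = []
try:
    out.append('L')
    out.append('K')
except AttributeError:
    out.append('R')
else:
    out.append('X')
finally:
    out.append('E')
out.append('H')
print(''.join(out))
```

Execution trace: 'L' (try body) → 'K' (try body, no exception) → 'X' (else) → 'E' (finally) → 'H' (after the try/except). Output: LKXEH

Answer: LKXEH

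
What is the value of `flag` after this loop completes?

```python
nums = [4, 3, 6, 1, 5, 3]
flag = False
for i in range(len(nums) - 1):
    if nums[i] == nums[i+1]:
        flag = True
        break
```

Check consecutive duplicates in [4, 3, 6, 1, 5, 3]
`flag` takes the values: False

Answer: False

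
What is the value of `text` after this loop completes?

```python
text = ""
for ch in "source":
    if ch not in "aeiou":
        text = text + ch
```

Remove vowels from 'source'
`text` takes the values: "" → "s" → "sr" → "src"

Answer: "src"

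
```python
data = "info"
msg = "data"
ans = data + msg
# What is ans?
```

Trace:
`data = "info"` → data = 'info'
`msg = "data"` → msg = 'data'
`ans = data + msg` → ans = 'infodata'
So ans = 'infodata'

Answer: 'infodata'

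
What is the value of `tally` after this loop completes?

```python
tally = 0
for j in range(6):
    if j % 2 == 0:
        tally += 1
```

Count numbers divisible by 2 in range(6)
`tally` takes the values: 0 → 1 → 2 → 3

Answer: 3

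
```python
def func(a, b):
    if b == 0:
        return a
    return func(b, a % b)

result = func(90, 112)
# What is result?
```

func(90, 112) -> func(112, 90) -> func(90, 22) -> func(22, 2) -> func(2, 0) -> 2

Answer: 2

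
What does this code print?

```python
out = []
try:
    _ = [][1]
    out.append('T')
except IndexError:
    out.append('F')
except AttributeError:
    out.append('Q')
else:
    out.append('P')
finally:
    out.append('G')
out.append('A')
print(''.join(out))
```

Execution trace: 'F' (except IndexError) → 'G' (finally) → 'A' (after the try/except). Output: FGA

Answer: FGA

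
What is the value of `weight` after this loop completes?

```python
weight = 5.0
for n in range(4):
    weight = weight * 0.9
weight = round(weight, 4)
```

Exponential decay: 5.0 * 0.9^4
`weight` takes the values: 5.0 → 4.5 → 4.05 → 3.645 → 3.2805

Answer: 3.2805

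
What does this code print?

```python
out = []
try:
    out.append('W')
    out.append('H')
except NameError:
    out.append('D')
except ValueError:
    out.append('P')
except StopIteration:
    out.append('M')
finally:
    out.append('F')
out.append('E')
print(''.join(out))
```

Execution trace: 'W' (try body) → 'H' (try body, no exception) → 'F' (finally) → 'E' (after the try/except). Output: WHFE

Answer: WHFE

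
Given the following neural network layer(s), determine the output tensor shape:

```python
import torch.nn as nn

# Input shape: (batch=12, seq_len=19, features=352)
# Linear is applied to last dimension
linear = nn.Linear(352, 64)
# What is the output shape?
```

Input: (12, 19, 352) -> Output: (12, 19, 64)

Answer: (12, 19, 64)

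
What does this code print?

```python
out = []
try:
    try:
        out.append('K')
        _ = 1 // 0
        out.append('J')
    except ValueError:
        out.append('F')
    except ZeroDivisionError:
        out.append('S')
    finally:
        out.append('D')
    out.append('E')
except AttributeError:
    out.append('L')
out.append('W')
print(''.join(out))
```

Execution trace: 'K' (inner try body) → 'S' (inner except ZeroDivisionError) → 'D' (inner finally) → 'E' (try body, no exception) → 'W' (after the try/except). Output: KSDEW

Answer: KSDEW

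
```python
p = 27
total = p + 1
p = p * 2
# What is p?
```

Trace:
`p = 27` → p = 27
`total = p + 1` → total = 28
`p = p * 2` → p = 54
So p = 54

Answer: 54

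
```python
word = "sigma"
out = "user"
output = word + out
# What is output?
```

Trace:
`word = "sigma"` → word = 'sigma'
`out = "user"` → out = 'user'
`output = word + out` → output = 'sigmauser'
So output = 'sigmauser'

Answer: 'sigmauser'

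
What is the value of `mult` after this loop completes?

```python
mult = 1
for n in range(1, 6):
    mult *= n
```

5! = 120
`mult` takes the values: 1 → 2 → 6 → 24 → 120

Answer: 120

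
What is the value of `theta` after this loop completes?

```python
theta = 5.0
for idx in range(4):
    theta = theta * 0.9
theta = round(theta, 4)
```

Exponential decay: 5.0 * 0.9^4
`theta` takes the values: 5.0 → 4.5 → 4.05 → 3.645 → 3.2805

Answer: 3.2805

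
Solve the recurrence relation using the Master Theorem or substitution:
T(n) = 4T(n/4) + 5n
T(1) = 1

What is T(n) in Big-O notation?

By Master Theorem: a=4, b=4, f(n)=5n. Since log_4(4) = 1 and f(n) = Θ(n^1), Case 2 applies. T(n) = O(n log n).

Answer: O(n log n)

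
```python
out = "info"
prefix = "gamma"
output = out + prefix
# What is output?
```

Trace:
`out = "info"` → out = 'info'
`prefix = "gamma"` → prefix = 'gamma'
`output = out + prefix` → output = 'infogamma'
So output = 'infogamma'

Answer: 'infogamma'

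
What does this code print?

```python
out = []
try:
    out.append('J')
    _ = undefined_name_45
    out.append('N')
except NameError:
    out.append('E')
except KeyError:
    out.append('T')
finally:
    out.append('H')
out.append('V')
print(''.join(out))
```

Execution trace: 'J' (try body) → 'E' (except NameError) → 'H' (finally) → 'V' (after the try/except). Output: JEHV

Answer: JEHV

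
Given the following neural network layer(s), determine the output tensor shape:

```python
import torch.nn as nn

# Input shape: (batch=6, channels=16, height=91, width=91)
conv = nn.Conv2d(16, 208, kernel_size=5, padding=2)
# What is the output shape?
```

Input: (6, 16, 91, 91) -> Output: (6, 208, 91, 91)

Answer: (6, 208, 91, 91)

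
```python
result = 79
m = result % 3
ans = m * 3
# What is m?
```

Trace:
`result = 79` → result = 79
`m = result % 3` → m = 1
`ans = m * 3` → ans = 3
So m = 1

Answer: 1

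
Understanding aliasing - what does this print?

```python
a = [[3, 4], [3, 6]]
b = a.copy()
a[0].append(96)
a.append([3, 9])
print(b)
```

Key concept: shallow copy with nested lists.
Step by step:
`a = [[3, 4], [3, 6]]` → a = [[3, 4], [3, 6]]
`b = a.copy()` → b = [[3, 4], [3, 6]]
`a[0].append(96)` → a = [[3, 4, 96], [3, 6]]; b = [[3, 4, 96], [3, 6]]
`a.append([3, 9])` → a = [[3, 4, 96], [3, 6], [3, 9]]
`print(b)` → prints [[3, 4, 96], [3, 6]]

Answer: [[3, 4, 96], [3, 6]]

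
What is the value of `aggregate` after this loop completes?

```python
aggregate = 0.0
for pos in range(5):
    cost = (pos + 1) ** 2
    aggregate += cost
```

Sum of squared losses 1² + 2² + ... + 5²
`aggregate` takes the values: 0.0 → 1.0 → 5.0 → 14.0 → 30.0 → 55.0

Answer: 55.0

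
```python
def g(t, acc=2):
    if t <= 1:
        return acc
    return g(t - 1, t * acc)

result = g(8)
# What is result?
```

Accumulator trace (n, acc): (8, 2) -> (7, 16) -> (6, 112) -> (5, 672) -> (4, 3360) -> (3, 13440) -> (2, 40320) -> (1, 80640) -> return 80640

Answer: 80640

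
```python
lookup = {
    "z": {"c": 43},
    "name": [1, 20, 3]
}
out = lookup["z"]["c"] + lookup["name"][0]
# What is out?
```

Trace:
`lookup = { ...` → lookup = {'z': {'c': 43}, 'name': [1, 20, 3]}
`out = lookup["z"]["c"] + lookup["name"][0]` → out = 44
So out = 44

Answer: 44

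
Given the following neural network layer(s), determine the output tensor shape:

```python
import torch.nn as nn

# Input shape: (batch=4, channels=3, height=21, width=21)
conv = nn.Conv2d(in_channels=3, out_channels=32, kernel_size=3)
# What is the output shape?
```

Input: (4, 3, 21, 21) -> Output: (4, 32, 19, 19)

Answer: (4, 32, 19, 19)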